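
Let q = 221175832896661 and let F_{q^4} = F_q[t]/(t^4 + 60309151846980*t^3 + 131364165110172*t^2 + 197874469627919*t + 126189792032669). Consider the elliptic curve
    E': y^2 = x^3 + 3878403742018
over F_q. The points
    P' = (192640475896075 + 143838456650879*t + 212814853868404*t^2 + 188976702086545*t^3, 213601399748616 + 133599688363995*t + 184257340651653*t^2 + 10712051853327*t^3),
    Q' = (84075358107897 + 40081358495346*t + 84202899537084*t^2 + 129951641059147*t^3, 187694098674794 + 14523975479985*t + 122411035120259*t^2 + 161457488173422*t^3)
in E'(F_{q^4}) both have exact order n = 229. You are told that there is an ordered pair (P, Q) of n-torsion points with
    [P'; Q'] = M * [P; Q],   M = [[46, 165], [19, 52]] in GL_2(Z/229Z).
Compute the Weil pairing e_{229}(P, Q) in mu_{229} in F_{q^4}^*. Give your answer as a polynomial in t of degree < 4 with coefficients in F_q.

Since e_{229}(P,P)=e_{229}(Q,Q)=1 and e_{229}(Q,P)=e_{229}(P,Q)^{-1}, expanding e_{229}(46*P + 165*Q,19*P + 52*Q) leaves e(P,Q)^det(M).
46*52 - 165*19 = -743; reduced mod 229: det = 173, inverse 184.
Build f_{229,P'} and f_{229,Q'} via the 8-bit ladder of 229=11100101_2; evaluate at shifted divisors; quotient in F_{221175832896661^4}.
e_{229}(P',Q') = 142286238615132 + 182225247472013*t + 161431563062590*t^2 + 33876508157604*t^3.
(142286238615132 + 182225247472013*t + 161431563062590*t^2 + 33876508157604*t^3)^{184} mod (221175832896661,f) = 189948153127193 + 209085146874307*t + 134954787745373*t^2 + 106255268200367*t^3.

189948153127193 + 209085146874307*t + 134954787745373*t^2 + 106255268200367*t^3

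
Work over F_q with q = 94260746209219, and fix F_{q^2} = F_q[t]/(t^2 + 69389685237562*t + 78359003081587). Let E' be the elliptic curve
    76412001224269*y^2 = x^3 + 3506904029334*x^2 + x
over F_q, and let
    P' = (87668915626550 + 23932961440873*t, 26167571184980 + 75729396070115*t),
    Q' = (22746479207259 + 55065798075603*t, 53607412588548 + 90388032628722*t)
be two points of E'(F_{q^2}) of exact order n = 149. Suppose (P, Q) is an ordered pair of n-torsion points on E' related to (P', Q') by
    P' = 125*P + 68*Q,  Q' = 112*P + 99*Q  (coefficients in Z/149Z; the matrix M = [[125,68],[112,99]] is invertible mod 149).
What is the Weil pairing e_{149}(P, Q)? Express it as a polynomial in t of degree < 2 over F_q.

e_{149}(aP+bQ,cP+dQ) = e_{149}(P,Q)^(ad-bc); with (a,b,c,d)=(125,68,112,99) this gives the det-149 law.
Hence e(P,Q) = e(P',Q')^{33} where 33 = 140^{-1} mod 149.
(x,y)|->(16666016200970x+35536106355275,16666016200970y) sends E' to y^2=x^3+36526343615472*x+86236557416860.
n = 149 = (10010101)_2 (8 bits, wt 4); accumulate f_{149,P'}(Q'+S)/f_{149,P'}(S) along the 7-step ladder.
So e_{149}(P',Q') = 27052693018697 + 73931986109834*t.
Finally e_{149}(P,Q) = 90167899125607 + 36622769626647*t.

90167899125607 + 36622769626647*t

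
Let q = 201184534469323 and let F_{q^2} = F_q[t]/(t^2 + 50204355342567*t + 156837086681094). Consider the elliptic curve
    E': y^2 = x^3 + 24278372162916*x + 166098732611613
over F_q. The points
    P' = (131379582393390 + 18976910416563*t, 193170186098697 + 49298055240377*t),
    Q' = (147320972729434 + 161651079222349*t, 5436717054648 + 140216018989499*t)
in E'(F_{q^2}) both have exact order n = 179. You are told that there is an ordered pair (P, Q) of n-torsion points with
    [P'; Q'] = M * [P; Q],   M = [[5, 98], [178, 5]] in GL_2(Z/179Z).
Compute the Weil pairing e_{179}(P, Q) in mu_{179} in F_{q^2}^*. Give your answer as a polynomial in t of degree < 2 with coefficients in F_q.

39302407307035 + 97115915373528*t

e_{179}(aP+bQ,cP+dQ) = e_{179}(P,Q)^(ad-bc); with (a,b,c,d)=(5,98,178,5) this gives the det-179 law.
So e_{179}(P,Q) = e_{179}(P',Q')^{163}, since 123*163 = 1 mod 179.
Double-and-add over 10110011: 8-1 doublings, 5-1 additions; each step l_{T,T}/v_{2T} or l_{T,P'}/v at Q'+S for random S.
e_{179}(P',Q') = 156197669133424 + 21155754995683*t.
Hence e(P,Q) = 39302407307035 + 97115915373528*t in F_{201184534469323^2}^*.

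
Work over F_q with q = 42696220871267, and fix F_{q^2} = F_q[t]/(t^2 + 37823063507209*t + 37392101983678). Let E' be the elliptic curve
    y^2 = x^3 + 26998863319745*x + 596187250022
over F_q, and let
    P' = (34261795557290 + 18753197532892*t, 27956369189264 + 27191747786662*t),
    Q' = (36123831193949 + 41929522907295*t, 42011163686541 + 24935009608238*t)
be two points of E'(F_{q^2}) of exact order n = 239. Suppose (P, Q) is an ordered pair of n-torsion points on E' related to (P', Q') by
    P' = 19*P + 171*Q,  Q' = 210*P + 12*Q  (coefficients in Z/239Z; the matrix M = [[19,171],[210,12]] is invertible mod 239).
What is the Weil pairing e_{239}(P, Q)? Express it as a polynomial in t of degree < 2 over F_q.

e_{239} is bilinear + alternating on E[239], so e_{239}(19*P + 171*Q, 210*P + 12*Q) = e_{239}(P,Q)^(19*12-171*210).
19*12 - 171*210 = -35682; reduced mod 239: det = 168, inverse 138.
Run Miller on y^2=x^3+26998863319745*x+596187250022 over F_{42696220871267}: ladder 11101111 (8 bits); e = f_P(D_Q)/f_Q(D_P).
f_P(D_Q)/f_Q(D_P) = 32908494754740 + 9555301887389*t.
(32908494754740 + 9555301887389*t)^{138} mod (42696220871267,f) = 17799908319974 + 21696415155462*t.

17799908319974 + 21696415155462*t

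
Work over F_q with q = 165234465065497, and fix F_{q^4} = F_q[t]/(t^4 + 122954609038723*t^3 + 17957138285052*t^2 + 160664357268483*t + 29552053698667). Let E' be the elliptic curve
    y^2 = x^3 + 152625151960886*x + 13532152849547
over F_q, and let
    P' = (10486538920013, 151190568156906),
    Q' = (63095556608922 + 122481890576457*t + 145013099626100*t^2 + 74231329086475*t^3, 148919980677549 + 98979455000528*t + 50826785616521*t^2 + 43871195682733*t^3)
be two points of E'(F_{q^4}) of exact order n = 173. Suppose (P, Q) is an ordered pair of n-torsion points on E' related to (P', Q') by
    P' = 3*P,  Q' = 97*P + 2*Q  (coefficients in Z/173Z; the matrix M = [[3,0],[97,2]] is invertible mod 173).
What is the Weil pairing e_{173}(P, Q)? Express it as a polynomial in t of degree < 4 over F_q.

e_{173}(aP+bQ,cP+dQ) = e_{173}(P,Q)^(ad-bc); with (a,b,c,d)=(3,0,97,2) this gives the det-173 law.
So e_{173}(P,Q) = e_{173}(P',Q')^{29}, since 6*29 = 1 mod 173.
Miller loop for e_{173} over F_{165234465065497^4}: bits of 173 = 10101101; 7 double steps + 4 add steps, l/v at each.
f_P(D_Q)/f_Q(D_P) = 84183606581555 + 91588182813392*t + 137081697898900*t^2 + 135301379008543*t^3.
e_{173}(P,Q) = (84183606581555 + 91588182813392*t + 137081697898900*t^2 + 135301379008543*t^3)^{29} = 86054379926922 + 163290740791195*t + 4869656243012*t^2 + 40959237621702*t^3.

86054379926922 + 163290740791195*t + 4869656243012*t^2 + 40959237621702*t^3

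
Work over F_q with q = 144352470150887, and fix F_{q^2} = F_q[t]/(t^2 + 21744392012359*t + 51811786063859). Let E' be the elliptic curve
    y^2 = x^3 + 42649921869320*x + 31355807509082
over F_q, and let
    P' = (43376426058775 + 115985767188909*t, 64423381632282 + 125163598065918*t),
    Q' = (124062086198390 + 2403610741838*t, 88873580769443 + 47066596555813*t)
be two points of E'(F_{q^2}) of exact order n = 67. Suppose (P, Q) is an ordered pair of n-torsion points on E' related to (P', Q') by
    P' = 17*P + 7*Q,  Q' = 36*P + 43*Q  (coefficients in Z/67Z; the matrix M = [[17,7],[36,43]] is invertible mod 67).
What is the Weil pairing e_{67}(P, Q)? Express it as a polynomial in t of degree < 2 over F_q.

138568310976052 + 97118031221793*t

Since e_{67}(P,P)=e_{67}(Q,Q)=1 and e_{67}(Q,P)=e_{67}(P,Q)^{-1}, expanding e_{67}(17*P + 7*Q,36*P + 43*Q) leaves e(P,Q)^det(M).
Hence e(P,Q) = e(P',Q')^{47} where 47 = 10^{-1} mod 67.
Miller loop for e_{67} over F_{144352470150887^2}: bits of 67 = 1000011; 6 double steps + 2 add steps, l/v at each.
e_{67}(P',Q') = 68116274963473 + 9291108578013*t.
Finally e_{67}(P,Q) = 138568310976052 + 97118031221793*t.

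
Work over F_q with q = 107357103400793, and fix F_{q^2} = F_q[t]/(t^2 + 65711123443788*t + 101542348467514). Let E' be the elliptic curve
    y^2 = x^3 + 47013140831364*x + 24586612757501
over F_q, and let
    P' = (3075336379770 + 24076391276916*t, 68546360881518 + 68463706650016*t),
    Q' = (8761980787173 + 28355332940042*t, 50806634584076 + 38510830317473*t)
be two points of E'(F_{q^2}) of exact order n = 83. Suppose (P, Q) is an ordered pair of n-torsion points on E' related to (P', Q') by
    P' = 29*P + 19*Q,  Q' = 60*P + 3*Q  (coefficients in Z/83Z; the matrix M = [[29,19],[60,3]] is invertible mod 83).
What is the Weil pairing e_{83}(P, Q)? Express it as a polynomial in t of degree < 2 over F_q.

e_{83}(aP+bQ,cP+dQ) = e_{83}(P,Q)^(ad-bc); with (a,b,c,d)=(29,19,60,3) this gives the det-83 law.
29*3 - 19*60 = -1053; reduced mod 83: det = 26, inverse 16.
Run Miller on y^2=x^3+47013140831364*x+24586612757501 over F_{107357103400793}: ladder 1010011 (7 bits); e = f_P(D_Q)/f_Q(D_P).
Result: e(P',Q') = 46587065115074 + 93032673096362*t.
(46587065115074 + 93032673096362*t)^{16} mod (107357103400793,f) = 8054880084113 + 12126007010544*t.

8054880084113 + 12126007010544*t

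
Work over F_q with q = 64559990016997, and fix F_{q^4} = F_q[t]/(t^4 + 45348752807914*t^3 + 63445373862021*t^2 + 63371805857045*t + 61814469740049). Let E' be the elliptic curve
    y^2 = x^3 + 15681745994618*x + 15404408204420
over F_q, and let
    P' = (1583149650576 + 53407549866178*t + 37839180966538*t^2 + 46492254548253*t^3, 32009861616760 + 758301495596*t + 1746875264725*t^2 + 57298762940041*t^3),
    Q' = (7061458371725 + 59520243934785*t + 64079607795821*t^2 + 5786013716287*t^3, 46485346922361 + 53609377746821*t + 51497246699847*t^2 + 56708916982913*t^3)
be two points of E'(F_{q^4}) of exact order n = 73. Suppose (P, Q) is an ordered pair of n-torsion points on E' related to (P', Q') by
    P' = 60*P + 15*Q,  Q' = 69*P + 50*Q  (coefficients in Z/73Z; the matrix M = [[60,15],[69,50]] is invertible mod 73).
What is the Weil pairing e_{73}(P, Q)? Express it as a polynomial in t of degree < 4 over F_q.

e_{73}(aP+bQ,cP+dQ) = e_{73}(P,Q)^(ad-bc); with (a,b,c,d)=(60,15,69,50) this gives the det-73 law.
Hence e(P,Q) = e(P',Q')^{12} where 12 = 67^{-1} mod 73.
7-bit Miller (1001001) on E'/F_{64559990016997} with a'=15681745994618, b'=15404408204420: accumulate tangent/chord ratios at Q'+S and P'+S'.
Miller gives e_{73}(P',Q') = 61423903186063 + 4088126706606*t + 19746123568705*t^2 + 32458860361624*t^3 in F_{64559990016997^4}.
e_{73}(P,Q) = (61423903186063 + 4088126706606*t + 19746123568705*t^2 + 32458860361624*t^3)^{12} = 38971122280115 + 60677008642242*t + 41048467053852*t^2 + 9125487797669*t^3.

38971122280115 + 60677008642242*t + 41048467053852*t^2 + 9125487797669*t^3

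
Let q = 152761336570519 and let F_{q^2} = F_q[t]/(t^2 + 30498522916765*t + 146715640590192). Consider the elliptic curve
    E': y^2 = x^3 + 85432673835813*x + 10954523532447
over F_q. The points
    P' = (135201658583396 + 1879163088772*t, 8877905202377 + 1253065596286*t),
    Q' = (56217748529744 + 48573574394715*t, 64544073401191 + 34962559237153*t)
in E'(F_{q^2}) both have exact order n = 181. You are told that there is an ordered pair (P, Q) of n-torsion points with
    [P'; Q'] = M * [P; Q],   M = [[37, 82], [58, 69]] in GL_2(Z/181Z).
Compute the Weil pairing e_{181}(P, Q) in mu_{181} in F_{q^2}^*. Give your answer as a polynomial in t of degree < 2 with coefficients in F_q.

e_{181}(aP+bQ,cP+dQ) = e_{181}(P,Q)^(ad-bc); with (a,b,c,d)=(37,82,58,69) this gives the det-181 law.
Inverting 150 mod 181: 35. Thus e_{181}(P,Q) = e(P',Q')^{35}.
Double-and-add over 10110101: 8-1 doublings, 5-1 additions; each step l_{T,T}/v_{2T} or l_{T,P'}/v at Q'+S for random S.
f_P(D_Q)/f_Q(D_P) = 129961093493837 + 152695844535177*t.
Hence e(P,Q) = 91940522888417 + 108690134432100*t in F_{152761336570519^2}^*.

91940522888417 + 108690134432100*t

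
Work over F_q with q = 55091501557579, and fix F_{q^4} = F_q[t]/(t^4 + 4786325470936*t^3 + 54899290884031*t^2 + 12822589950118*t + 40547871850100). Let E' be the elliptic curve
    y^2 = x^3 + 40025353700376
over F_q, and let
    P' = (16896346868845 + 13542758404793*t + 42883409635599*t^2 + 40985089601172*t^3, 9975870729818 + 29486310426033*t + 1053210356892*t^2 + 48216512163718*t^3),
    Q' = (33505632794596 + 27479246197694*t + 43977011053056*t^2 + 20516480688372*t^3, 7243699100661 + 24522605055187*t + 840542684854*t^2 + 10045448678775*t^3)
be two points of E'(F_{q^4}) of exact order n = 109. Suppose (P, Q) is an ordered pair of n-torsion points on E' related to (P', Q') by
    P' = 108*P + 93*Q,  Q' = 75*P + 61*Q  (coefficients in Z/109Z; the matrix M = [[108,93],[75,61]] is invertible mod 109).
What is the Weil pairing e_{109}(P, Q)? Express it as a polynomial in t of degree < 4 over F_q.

The 109-Weil pairing on E[109] over F_{55091501557579} is alternating-bilinear: e_{109}(P',Q') = e_{109}(P,Q)^det(M).
Inverting 49 mod 109: 89. Thus e_{109}(P,Q) = e(P',Q')^{89}.
Run Miller on y^2=x^3+40025353700376 over F_{55091501557579}: ladder 1101101 (7 bits); e = f_P(D_Q)/f_Q(D_P).
Result: e(P',Q') = 30129765297416 + 8186040881037*t + 46960462813982*t^2 + 11990004559983*t^3.
Hence e(P,Q) = 30571424638486 + 21801159725140*t + 15537022920572*t^2 + 336338425035*t^3 in F_{55091501557579^4}^*.

30571424638486 + 21801159725140*t + 15537022920572*t^2 + 336338425035*t^3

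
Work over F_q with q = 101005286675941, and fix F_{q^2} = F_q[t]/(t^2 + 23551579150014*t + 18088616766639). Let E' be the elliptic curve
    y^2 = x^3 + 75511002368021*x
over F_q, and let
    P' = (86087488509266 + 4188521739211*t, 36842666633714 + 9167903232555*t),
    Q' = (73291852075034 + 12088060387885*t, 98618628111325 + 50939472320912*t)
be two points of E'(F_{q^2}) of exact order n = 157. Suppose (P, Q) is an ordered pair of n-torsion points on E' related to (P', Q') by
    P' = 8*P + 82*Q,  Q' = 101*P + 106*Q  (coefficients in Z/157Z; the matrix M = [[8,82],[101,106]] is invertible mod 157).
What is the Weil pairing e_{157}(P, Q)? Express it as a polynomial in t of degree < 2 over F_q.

Under M = [[8,82],[101,106]] in GL_2(Z/157), e_{157}(P',Q') = e_{157}(P,Q)^(8*106-82*101 mod 157).
Hence e(P,Q) = e(P',Q')^{137} where 137 = 102^{-1} mod 157.
8-bit Miller (10011101) on E'/F_{101005286675941} with a'=75511002368021, b'=0: accumulate tangent/chord ratios at Q'+S and P'+S'.
Miller gives e_{157}(P',Q') = 58722853627489 + 83704982595901*t in F_{101005286675941^2}.
e_{157}(P,Q) = (58722853627489 + 83704982595901*t)^{137} = 100227312989286 + 51258386592905*t.

100227312989286 + 51258386592905*t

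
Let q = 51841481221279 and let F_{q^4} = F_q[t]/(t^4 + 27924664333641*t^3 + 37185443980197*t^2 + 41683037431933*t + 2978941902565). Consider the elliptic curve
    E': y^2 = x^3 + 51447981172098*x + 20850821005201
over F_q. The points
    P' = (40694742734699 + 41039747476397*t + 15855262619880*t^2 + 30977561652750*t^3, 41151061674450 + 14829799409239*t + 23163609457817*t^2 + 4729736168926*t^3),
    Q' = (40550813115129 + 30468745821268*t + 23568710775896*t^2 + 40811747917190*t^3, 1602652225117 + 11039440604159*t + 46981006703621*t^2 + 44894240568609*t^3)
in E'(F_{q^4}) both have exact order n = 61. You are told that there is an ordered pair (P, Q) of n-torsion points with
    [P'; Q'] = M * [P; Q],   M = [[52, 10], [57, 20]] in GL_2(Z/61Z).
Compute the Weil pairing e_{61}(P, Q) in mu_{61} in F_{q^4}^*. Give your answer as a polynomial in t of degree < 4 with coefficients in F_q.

17484230387912 + 39821593460028*t + 41068961544418*t^2 + 48820775954837*t^3

The 61-Weil pairing on E[61] over F_{51841481221279} is alternating-bilinear: e_{61}(P',Q') = e_{61}(P,Q)^det(M).
So e_{61}(P,Q) = e_{61}(P',Q')^{44}, since 43*44 = 1 mod 61.
Run Miller on y^2=x^3+51447981172098*x+20850821005201 over F_{51841481221279}: ladder 111101 (6 bits); e = f_P(D_Q)/f_Q(D_P).
e_{61}(P',Q') = 12223371695038 + 7803241745171*t + 7132985747664*t^2 + 5939746181128*t^3.
Hence e(P,Q) = 17484230387912 + 39821593460028*t + 41068961544418*t^2 + 48820775954837*t^3 in F_{51841481221279^4}^*.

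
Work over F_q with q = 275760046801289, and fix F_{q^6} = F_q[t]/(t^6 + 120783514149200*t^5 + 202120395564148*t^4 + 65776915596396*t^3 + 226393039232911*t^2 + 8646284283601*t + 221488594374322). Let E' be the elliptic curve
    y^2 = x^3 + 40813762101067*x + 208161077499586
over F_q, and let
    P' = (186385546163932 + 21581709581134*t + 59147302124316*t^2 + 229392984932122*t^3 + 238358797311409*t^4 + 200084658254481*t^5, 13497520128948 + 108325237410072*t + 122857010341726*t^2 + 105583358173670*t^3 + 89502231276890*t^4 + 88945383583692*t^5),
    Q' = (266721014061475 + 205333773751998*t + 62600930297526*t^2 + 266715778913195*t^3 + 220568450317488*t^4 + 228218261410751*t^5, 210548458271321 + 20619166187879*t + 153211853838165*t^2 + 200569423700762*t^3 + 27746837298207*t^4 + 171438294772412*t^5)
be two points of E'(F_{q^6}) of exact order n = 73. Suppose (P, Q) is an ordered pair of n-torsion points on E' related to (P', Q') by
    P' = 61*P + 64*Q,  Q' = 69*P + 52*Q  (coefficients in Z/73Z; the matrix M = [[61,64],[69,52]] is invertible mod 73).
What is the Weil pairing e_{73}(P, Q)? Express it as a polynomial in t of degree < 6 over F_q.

e_{73} is bilinear + alternating on E[73], so e_{73}(61*P + 64*Q, 69*P + 52*Q) = e_{73}(P,Q)^(61*52-64*69).
Inverting 70 mod 73: 24. Thus e_{73}(P,Q) = e(P',Q')^{24}.
Miller loop for e_{73} over F_{275760046801289^6}: bits of 73 = 1001001; 6 double steps + 2 add steps, l/v at each.
e_{73}(P',Q') = 273274325756944 + 237189425318010*t + 106690203518491*t^2 + 248522222030540*t^3 + 8333491624316*t^4 + 172897820065645*t^5.
Raise to 24: e(P,Q) = 108098873641022 + 9035063861910*t + 17869082782356*t^2 + 188080118955454*t^3 + 260879453059136*t^4 + 37365944578490*t^5 in mu_{73}.

108098873641022 + 9035063861910*t + 17869082782356*t^2 + 188080118955454*t^3 + 260879453059136*t^4 + 37365944578490*t^5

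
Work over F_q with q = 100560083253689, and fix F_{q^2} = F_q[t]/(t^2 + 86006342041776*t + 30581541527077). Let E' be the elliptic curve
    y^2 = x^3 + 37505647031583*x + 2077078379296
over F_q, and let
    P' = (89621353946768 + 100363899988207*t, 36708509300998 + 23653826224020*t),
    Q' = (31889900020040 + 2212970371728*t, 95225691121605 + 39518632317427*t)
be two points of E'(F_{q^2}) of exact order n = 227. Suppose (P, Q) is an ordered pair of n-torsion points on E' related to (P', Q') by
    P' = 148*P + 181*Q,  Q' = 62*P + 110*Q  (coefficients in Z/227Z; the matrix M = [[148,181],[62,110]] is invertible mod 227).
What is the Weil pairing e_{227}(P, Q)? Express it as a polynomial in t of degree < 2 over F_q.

84183198025123 + 19943227033108*t

Under M = [[148,181],[62,110]] in GL_2(Z/227), e_{227}(P',Q') = e_{227}(P,Q)^(148*110-181*62 mod 227).
Hence e(P,Q) = e(P',Q')^{188} where 188 = 64^{-1} mod 227.
n = 227 = (11100011)_2 (8 bits, wt 5); accumulate f_{227,P'}(Q'+S)/f_{227,P'}(S) along the 7-step ladder.
e_{227}(P',Q') = 78689462411344 + 29017941036146*t.
Thus e_{227}(P,Q) = 84183198025123 + 19943227033108*t.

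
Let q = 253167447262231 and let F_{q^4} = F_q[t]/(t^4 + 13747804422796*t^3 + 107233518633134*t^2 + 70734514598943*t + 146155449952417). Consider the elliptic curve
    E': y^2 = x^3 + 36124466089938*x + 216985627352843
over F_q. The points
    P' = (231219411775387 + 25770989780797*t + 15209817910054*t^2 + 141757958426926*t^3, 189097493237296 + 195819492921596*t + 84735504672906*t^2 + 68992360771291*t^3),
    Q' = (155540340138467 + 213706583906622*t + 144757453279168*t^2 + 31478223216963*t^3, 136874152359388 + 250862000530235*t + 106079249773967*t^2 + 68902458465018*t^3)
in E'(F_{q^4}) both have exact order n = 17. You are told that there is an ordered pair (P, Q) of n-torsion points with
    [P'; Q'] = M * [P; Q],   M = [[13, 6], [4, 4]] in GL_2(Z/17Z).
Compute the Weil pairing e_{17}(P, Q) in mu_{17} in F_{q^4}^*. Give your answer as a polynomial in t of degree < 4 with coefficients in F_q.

166120026979218 + 90872916259991*t + 7869781324270*t^2 + 246462609309335*t^3

Since e_{17}(P,P)=e_{17}(Q,Q)=1 and e_{17}(Q,P)=e_{17}(P,Q)^{-1}, expanding e_{17}(13*P + 6*Q,4*P + 4*Q) leaves e(P,Q)^det(M).
So e_{17}(P,Q) = e_{17}(P',Q')^{14}, since 11*14 = 1 mod 17.
Double-and-add over 10001: 5-1 doublings, 2-1 additions; each step l_{T,T}/v_{2T} or l_{T,P'}/v at Q'+S for random S.
So e_{17}(P',Q') = 184541877510428 + 133770831635449*t + 120482697421343*t^2 + 146967079606977*t^3.
Raise to 14: e(P,Q) = 166120026979218 + 90872916259991*t + 7869781324270*t^2 + 246462609309335*t^3 in mu_{17}.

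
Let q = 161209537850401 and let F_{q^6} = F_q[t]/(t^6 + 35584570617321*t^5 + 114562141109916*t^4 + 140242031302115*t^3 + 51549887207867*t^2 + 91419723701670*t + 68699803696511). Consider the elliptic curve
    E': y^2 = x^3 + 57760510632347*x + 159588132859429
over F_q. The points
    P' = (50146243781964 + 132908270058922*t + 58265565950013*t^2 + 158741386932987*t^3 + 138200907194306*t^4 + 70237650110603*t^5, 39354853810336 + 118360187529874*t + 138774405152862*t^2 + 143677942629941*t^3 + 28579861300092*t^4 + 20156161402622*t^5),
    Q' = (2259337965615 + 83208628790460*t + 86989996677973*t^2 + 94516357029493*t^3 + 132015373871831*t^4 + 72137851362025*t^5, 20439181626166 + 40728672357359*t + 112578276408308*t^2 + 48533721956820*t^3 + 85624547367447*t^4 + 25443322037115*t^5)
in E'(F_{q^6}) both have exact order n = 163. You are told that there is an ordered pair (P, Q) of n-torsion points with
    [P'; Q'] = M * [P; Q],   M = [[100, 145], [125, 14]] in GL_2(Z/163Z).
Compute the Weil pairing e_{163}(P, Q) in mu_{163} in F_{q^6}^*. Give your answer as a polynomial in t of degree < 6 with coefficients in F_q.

137399167119716 + 123843153300243*t + 117172425853081*t^2 + 121086932979992*t^3 + 126805222123232*t^4 + 125954249450876*t^5

The 163-Weil pairing on E[163] over F_{161209537850401} is alternating-bilinear: e_{163}(P',Q') = e_{163}(P,Q)^det(M).
det(M) mod 163 = 64; its inverse in (Z/163)^* is 135 (check: 64*135 mod 163 = 1).
Double-and-add over 10100011: 8-1 doublings, 4-1 additions; each step l_{T,T}/v_{2T} or l_{T,P'}/v at Q'+S for random S.
f_P(D_Q)/f_Q(D_P) = 14256761954904 + 122582309103165*t + 74593143541905*t^2 + 110511470590303*t^3 + 133511784930555*t^4 + 12053231001787*t^5.
Finally e_{163}(P,Q) = 137399167119716 + 123843153300243*t + 117172425853081*t^2 + 121086932979992*t^3 + 126805222123232*t^4 + 125954249450876*t^5.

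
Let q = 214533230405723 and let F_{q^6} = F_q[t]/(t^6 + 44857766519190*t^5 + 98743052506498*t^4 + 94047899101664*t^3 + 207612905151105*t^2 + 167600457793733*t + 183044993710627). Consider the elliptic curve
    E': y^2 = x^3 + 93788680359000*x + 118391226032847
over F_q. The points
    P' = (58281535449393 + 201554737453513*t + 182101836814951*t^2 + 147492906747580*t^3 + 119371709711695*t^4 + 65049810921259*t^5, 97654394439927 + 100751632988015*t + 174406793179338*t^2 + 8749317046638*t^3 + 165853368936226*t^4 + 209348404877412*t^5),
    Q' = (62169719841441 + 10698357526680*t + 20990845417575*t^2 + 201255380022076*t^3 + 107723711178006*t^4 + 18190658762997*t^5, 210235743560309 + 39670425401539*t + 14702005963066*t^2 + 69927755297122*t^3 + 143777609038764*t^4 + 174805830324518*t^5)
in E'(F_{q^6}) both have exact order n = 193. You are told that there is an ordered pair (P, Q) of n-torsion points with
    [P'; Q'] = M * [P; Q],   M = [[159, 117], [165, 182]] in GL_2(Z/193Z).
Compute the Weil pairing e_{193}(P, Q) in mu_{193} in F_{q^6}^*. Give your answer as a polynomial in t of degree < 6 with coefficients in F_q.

189284674246681 + 52095620174944*t + 188497081803306*t^2 + 51947775902450*t^3 + 120530757801076*t^4 + 174978471963821*t^5

The 193-Weil pairing on E[193] over F_{214533230405723} is alternating-bilinear: e_{193}(P',Q') = e_{193}(P,Q)^det(M).
159*182 - 117*165 = 9633; reduced mod 193: det = 176, inverse 34.
n = 193 = (11000001)_2 (8 bits, wt 3); accumulate f_{193,P'}(Q'+S)/f_{193,P'}(S) along the 7-step ladder.
Result: e(P',Q') = 192271168737212 + 48592501473606*t + 130985499672909*t^2 + 198462254690815*t^3 + 52133974259860*t^4 + 13812508142341*t^5.
(192271168737212 + 48592501473606*t + 130985499672909*t^2 + 198462254690815*t^3 + 52133974259860*t^4 + 13812508142341*t^5)^{34} mod (214533230405723,f) = 189284674246681 + 52095620174944*t + 188497081803306*t^2 + 51947775902450*t^3 + 120530757801076*t^4 + 174978471963821*t^5.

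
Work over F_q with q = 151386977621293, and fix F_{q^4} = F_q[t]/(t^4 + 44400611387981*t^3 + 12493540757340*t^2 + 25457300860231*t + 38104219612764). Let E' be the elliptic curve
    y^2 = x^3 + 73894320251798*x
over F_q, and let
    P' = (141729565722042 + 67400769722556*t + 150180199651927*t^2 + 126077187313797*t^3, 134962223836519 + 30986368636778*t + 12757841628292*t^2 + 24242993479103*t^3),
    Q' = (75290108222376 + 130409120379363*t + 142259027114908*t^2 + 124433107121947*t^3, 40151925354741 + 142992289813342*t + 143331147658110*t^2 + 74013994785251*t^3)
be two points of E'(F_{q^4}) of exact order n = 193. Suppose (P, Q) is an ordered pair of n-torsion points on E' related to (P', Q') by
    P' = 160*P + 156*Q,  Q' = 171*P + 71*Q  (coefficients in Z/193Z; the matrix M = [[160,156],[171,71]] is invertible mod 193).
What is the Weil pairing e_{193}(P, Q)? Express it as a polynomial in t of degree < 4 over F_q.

2724416980541 + 116892075861548*t + 64763389301538*t^2 + 19691770697973*t^3

e_{193}(aP+bQ,cP+dQ) = e_{193}(P,Q)^(ad-bc); with (a,b,c,d)=(160,156,171,71) this gives the det-193 law.
Inverting 124 mod 193: 179. Thus e_{193}(P,Q) = e(P',Q')^{179}.
n = 193 = (11000001)_2 (8 bits, wt 3); accumulate f_{193,P'}(Q'+S)/f_{193,P'}(S) along the 7-step ladder.
So e_{193}(P',Q') = 95614085434107 + 143277098066809*t + 88488053997841*t^2 + 108587661563518*t^3.
Hence e(P,Q) = 2724416980541 + 116892075861548*t + 64763389301538*t^2 + 19691770697973*t^3 in F_{151386977621293^4}^*.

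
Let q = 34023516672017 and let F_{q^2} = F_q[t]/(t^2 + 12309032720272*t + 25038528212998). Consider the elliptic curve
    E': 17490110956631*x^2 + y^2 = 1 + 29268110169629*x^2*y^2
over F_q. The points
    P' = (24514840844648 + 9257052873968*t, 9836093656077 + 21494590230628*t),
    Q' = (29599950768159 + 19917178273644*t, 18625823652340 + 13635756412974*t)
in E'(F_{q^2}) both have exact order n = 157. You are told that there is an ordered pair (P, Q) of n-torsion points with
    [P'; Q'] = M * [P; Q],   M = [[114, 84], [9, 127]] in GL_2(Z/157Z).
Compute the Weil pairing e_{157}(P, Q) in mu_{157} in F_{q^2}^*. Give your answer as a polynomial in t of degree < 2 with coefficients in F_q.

Alternating bilinearity on E[157] (values in mu_{157} in F_{34023516672017^2}) gives e(P',Q') = e(P,Q)^det(M).
det M = 114*127 - 84*9 = 13722 = 63 (mod 157); 63^{-1} = 5 (mod 157).
Edwards a_E,d_E -> Montgomery A=12828617615370,B=22993098772922 -> Weierstrass 221679747923,0 via alpha=30475381302388,beta=14067258532759.
8-bit Miller (10011101) on E'/F_{34023516672017} with a'=221679747923, b'=0: accumulate tangent/chord ratios at Q'+S and P'+S'.
Miller gives e_{157}(P',Q') = 8308248264468 + 15804303262867*t in F_{34023516672017^2}.
Raise to 5: e(P,Q) = 33142840046203 + 25705250854738*t in mu_{157}.

33142840046203 + 25705250854738*t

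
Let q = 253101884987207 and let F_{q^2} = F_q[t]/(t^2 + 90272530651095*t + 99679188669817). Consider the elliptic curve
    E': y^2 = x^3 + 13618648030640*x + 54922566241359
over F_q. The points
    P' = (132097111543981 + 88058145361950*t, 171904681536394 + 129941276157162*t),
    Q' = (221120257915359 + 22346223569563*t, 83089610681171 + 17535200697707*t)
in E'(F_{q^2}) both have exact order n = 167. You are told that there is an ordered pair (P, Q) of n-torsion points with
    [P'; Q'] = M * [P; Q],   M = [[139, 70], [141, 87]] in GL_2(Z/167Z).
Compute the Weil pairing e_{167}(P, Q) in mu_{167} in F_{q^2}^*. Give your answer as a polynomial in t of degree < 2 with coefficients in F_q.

128121773832140 + 29011228465955*t

Since e_{167}(P,P)=e_{167}(Q,Q)=1 and e_{167}(Q,P)=e_{167}(P,Q)^{-1}, expanding e_{167}(139*P + 70*Q,141*P + 87*Q) leaves e(P,Q)^det(M).
139*87 - 70*141 = 2223; reduced mod 167: det = 52, inverse 106.
Build f_{167,P'} and f_{167,Q'} via the 8-bit ladder of 167=10100111_2; evaluate at shifted divisors; quotient in F_{253101884987207^2}.
Miller gives e_{167}(P',Q') = 200660533959444 + 146731050593094*t in F_{253101884987207^2}.
Hence e(P,Q) = 128121773832140 + 29011228465955*t in F_{253101884987207^2}^*.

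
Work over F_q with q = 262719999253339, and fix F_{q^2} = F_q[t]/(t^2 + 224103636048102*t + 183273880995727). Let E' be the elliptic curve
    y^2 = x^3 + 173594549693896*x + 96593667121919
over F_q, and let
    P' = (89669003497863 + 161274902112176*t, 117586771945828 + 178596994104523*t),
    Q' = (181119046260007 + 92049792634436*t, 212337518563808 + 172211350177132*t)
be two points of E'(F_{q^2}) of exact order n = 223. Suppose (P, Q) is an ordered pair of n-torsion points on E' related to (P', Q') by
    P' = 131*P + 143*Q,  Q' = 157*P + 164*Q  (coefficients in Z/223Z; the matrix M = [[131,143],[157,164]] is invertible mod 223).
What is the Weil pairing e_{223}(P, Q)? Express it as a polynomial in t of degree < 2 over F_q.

28204048745230 + 63699434244391*t

Under M = [[131,143],[157,164]] in GL_2(Z/223), e_{223}(P',Q') = e_{223}(P,Q)^(131*164-143*157 mod 223).
131*164 - 143*157 = -967; reduced mod 223: det = 148, inverse 110.
8-bit Miller (11011111) on E'/F_{262719999253339} with a'=173594549693896, b'=96593667121919: accumulate tangent/chord ratios at Q'+S and P'+S'.
e_{223}(P',Q') = 36933331530068 + 158400345205050*t.
Raise to 110: e(P,Q) = 28204048745230 + 63699434244391*t in mu_{223}.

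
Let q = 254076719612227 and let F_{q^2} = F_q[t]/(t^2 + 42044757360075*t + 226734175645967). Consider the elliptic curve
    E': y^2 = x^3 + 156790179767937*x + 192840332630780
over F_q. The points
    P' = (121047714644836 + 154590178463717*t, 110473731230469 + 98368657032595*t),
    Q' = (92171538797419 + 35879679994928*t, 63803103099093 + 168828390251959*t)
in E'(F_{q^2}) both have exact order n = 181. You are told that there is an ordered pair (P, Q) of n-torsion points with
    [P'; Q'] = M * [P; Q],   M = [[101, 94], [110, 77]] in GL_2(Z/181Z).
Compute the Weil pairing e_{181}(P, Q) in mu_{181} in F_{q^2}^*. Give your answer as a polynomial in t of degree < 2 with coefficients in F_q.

The 181-Weil pairing on E[181] over F_{254076719612227} is alternating-bilinear: e_{181}(P',Q') = e_{181}(P,Q)^det(M).
det M = 101*77 - 94*110 = -2563 = 152 (mod 181); 152^{-1} = 156 (mod 181).
8-bit Miller (10110101) on E'/F_{254076719612227} with a'=156790179767937, b'=192840332630780: accumulate tangent/chord ratios at Q'+S and P'+S'.
Miller gives e_{181}(P',Q') = 217476921743019 + 214012468256497*t in F_{254076719612227^2}.
e_{181}(P,Q) = (217476921743019 + 214012468256497*t)^{156} = 125749405570151 + 49630937627762*t.

125749405570151 + 49630937627762*t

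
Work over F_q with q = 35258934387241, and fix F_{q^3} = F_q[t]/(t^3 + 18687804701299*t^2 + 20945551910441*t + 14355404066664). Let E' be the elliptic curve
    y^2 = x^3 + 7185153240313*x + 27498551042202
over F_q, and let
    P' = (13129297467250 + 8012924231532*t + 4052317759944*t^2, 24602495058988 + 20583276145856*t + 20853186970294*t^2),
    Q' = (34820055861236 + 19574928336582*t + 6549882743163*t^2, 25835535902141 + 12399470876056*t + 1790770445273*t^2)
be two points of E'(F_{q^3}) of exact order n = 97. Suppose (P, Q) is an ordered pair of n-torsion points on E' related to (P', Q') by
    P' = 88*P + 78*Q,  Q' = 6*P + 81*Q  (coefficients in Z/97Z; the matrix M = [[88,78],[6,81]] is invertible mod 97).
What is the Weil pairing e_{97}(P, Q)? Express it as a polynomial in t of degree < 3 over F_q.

Alternating bilinearity on E[97] (values in mu_{97} in F_{35258934387241^3}) gives e(P',Q') = e(P,Q)^det(M).
Inverting 64 mod 97: 47. Thus e_{97}(P,Q) = e(P',Q')^{47}.
Build f_{97,P'} and f_{97,Q'} via the 7-bit ladder of 97=1100001_2; evaluate at shifted divisors; quotient in F_{35258934387241^3}.
Miller gives e_{97}(P',Q') = 3359241893404 + 8524515859046*t + 7345323362*t^2 in F_{35258934387241^3}.
(3359241893404 + 8524515859046*t + 7345323362*t^2)^{47} mod (35258934387241,f) = 25377329690893 + 3650923116892*t + 16634643904525*t^2.

25377329690893 + 3650923116892*t + 16634643904525*t^2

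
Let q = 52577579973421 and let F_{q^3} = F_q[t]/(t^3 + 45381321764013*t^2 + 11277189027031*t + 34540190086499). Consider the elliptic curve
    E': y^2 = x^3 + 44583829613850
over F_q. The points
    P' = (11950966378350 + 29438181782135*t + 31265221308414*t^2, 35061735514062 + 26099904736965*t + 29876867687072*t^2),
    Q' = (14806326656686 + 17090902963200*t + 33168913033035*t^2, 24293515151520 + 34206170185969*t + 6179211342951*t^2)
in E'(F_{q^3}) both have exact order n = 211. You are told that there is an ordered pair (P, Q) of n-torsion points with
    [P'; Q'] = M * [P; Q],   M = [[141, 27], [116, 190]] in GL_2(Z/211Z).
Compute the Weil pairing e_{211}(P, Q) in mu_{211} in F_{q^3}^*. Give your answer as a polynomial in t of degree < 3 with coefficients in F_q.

Under M = [[141,27],[116,190]] in GL_2(Z/211), e_{211}(P',Q') = e_{211}(P,Q)^(141*190-27*116 mod 211).
Inverting 26 mod 211: 138. Thus e_{211}(P,Q) = e(P',Q')^{138}.
8-bit Miller (11010011) on E'/F_{52577579973421} with a'=0, b'=44583829613850: accumulate tangent/chord ratios at Q'+S and P'+S'.
Miller gives e_{211}(P',Q') = 31479990731559 + 38667002779841*t + 20488647634503*t^2 in F_{52577579973421^3}.
e_{211}(P,Q) = (31479990731559 + 38667002779841*t + 20488647634503*t^2)^{138} = 13981918111294 + 13537542616919*t + 725028401368*t^2.

13981918111294 + 13537542616919*t + 725028401368*t^2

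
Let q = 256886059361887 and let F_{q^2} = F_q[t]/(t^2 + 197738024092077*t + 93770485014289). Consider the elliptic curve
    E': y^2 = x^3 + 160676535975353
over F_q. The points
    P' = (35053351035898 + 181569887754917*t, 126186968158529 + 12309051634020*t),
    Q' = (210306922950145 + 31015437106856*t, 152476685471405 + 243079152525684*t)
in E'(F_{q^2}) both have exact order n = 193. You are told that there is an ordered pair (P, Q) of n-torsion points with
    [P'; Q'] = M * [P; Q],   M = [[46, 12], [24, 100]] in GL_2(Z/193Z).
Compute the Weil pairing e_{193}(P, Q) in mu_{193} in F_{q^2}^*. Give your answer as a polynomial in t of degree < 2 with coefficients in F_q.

Since e_{193}(P,P)=e_{193}(Q,Q)=1 and e_{193}(Q,P)=e_{193}(P,Q)^{-1}, expanding e_{193}(46*P + 12*Q,24*P + 100*Q) leaves e(P,Q)^det(M).
46*100 - 12*24 = 4312; reduced mod 193: det = 66, inverse 155.
n = 193 = (11000001)_2 (8 bits, wt 3); accumulate f_{193,P'}(Q'+S)/f_{193,P'}(S) along the 7-step ladder.
f_P(D_Q)/f_Q(D_P) = 147509289308740 + 145273231731976*t.
(147509289308740 + 145273231731976*t)^{155} mod (256886059361887,f) = 68249820999927 + 239228714806449*t.

68249820999927 + 239228714806449*t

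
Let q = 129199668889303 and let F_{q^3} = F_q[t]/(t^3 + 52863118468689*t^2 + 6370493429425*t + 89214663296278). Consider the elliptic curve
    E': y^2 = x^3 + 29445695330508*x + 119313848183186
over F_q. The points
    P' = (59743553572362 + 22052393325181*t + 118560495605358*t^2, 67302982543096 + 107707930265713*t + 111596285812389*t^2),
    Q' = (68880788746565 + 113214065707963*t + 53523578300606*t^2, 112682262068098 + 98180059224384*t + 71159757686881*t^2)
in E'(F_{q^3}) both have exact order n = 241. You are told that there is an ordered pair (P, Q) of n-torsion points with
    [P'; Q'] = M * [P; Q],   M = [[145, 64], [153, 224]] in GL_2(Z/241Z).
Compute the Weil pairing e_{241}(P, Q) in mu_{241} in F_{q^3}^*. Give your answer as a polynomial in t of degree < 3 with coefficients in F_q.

2977687059673 + 72639082218001*t + 53249256991870*t^2

The 241-Weil pairing on E[241] over F_{129199668889303} is alternating-bilinear: e_{241}(P',Q') = e_{241}(P,Q)^det(M).
So e_{241}(P,Q) = e_{241}(P',Q')^{78}, since 34*78 = 1 mod 241.
Double-and-add over 11110001: 8-1 doublings, 5-1 additions; each step l_{T,T}/v_{2T} or l_{T,P'}/v at Q'+S for random S.
Miller gives e_{241}(P',Q') = 43866969362375 + 27084943014729*t + 31891388346341*t^2 in F_{129199668889303^3}.
(43866969362375 + 27084943014729*t + 31891388346341*t^2)^{78} mod (129199668889303,f) = 2977687059673 + 72639082218001*t + 53249256991870*t^2.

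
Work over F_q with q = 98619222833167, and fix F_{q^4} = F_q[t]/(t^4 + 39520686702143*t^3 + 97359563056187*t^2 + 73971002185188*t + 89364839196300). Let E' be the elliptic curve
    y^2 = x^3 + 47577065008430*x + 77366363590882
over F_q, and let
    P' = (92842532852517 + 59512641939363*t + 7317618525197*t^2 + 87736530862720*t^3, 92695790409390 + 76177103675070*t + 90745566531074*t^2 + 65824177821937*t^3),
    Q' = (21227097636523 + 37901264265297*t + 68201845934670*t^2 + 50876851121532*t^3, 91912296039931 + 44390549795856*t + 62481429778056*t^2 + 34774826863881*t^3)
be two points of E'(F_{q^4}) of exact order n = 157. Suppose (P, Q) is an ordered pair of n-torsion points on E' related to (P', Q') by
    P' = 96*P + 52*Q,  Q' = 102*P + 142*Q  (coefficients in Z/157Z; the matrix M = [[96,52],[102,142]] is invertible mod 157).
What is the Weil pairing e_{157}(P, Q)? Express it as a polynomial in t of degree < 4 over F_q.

Under M = [[96,52],[102,142]] in GL_2(Z/157), e_{157}(P',Q') = e_{157}(P,Q)^(96*142-52*102 mod 157).
Hence e(P,Q) = e(P',Q')^{45} where 45 = 7^{-1} mod 157.
Double-and-add over 10011101: 8-1 doublings, 5-1 additions; each step l_{T,T}/v_{2T} or l_{T,P'}/v at Q'+S for random S.
The quotient is 48808402894867 + 69293989832575*t + 39981019431368*t^2 + 78737777566953*t^3.
Thus e_{157}(P,Q) = 56104109522435 + 2259393113228*t + 53830144133593*t^2 + 46550175058706*t^3.

56104109522435 + 2259393113228*t + 53830144133593*t^2 + 46550175058706*t^3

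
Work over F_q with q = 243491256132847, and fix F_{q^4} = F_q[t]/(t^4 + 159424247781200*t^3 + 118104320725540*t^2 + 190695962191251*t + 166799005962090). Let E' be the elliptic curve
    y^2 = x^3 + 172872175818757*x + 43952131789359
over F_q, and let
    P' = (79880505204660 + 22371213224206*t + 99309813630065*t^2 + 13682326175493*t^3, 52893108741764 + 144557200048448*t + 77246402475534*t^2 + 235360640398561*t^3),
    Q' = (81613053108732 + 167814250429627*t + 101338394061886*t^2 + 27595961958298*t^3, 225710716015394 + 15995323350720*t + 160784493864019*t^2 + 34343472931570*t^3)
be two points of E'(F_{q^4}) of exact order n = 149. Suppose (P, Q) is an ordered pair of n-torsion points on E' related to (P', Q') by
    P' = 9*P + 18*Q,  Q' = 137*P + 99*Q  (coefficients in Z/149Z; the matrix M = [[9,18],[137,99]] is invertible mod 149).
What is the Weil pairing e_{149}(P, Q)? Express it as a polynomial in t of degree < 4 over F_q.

126470792700909 + 189220192650966*t + 228066412885114*t^2 + 18179852738492*t^3

Alternating bilinearity on E[149] (values in mu_{149} in F_{243491256132847^4}) gives e(P',Q') = e(P,Q)^det(M).
So e_{149}(P,Q) = e_{149}(P',Q')^{7}, since 64*7 = 1 mod 149.
Miller loop for e_{149} over F_{243491256132847^4}: bits of 149 = 10010101; 7 double steps + 3 add steps, l/v at each.
Miller gives e_{149}(P',Q') = 21388556783064 + 111550231998938*t + 216540631583923*t^2 + 188778966538703*t^3 in F_{243491256132847^4}.
(21388556783064 + 111550231998938*t + 216540631583923*t^2 + 188778966538703*t^3)^{7} mod (243491256132847,f) = 126470792700909 + 189220192650966*t + 228066412885114*t^2 + 18179852738492*t^3.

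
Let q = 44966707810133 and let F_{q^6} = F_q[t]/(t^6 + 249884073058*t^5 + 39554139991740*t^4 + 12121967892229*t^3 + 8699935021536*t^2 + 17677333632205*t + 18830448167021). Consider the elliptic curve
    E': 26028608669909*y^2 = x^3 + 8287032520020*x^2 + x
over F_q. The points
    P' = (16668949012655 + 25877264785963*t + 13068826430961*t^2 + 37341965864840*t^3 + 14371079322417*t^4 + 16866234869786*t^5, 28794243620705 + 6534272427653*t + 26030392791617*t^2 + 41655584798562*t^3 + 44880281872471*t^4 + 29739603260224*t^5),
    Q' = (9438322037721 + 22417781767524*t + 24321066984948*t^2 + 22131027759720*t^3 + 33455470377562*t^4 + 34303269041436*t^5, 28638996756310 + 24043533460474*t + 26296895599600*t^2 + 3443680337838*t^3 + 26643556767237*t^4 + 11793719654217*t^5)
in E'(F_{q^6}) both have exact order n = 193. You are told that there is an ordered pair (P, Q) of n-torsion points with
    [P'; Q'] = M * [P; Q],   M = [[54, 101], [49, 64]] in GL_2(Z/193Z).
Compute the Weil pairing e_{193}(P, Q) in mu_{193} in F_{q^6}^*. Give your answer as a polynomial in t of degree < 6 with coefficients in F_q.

40128107802428 + 17743071988516*t + 3398346244134*t^2 + 28918294687563*t^3 + 33635122365455*t^4 + 17763944757611*t^5

e_{193}(aP+bQ,cP+dQ) = e_{193}(P,Q)^(ad-bc); with (a,b,c,d)=(54,101,49,64) this gives the det-193 law.
54*64 - 101*49 = -1493; reduced mod 193: det = 51, inverse 53.
Set x_W=3355326449100*u+28913464917331, y_W=3355326449100*v; then E': y_W^2=x_W^3+662256084776*x_W+34198446627839.
n = 193 = (11000001)_2 (8 bits, wt 3); accumulate f_{193,P'}(Q'+S)/f_{193,P'}(S) along the 7-step ladder.
So e_{193}(P',Q') = 39897436865512 + 17231712543270*t + 15956084963099*t^2 + 42279471679171*t^3 + 1348087365399*t^4 + 20514507593181*t^5.
Hence e(P,Q) = 40128107802428 + 17743071988516*t + 3398346244134*t^2 + 28918294687563*t^3 + 33635122365455*t^4 + 17763944757611*t^5 in F_{44966707810133^6}^*.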